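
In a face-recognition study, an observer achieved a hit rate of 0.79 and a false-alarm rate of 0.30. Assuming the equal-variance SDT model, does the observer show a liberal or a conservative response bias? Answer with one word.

z(H) = 0.806, z(FA) = -0.524
c = −½·(z(H) + z(FA)) = -0.141
c < 0 → liberal criterion (biased toward responding “yes”).

liberal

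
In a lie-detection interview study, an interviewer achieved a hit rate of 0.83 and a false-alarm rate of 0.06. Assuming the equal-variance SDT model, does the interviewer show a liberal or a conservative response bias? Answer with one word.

z(H) = 0.954, z(FA) = -1.555
c = −½·(z(H) + z(FA)) = 0.3005
c > 0 → conservative criterion (biased toward responding “no”).

conservative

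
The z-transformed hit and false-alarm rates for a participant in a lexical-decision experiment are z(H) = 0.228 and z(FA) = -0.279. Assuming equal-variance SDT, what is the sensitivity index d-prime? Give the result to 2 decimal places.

d-prime = 0.51

d' = z(H) − z(FA) = 0.228 − (-0.279) = 0.507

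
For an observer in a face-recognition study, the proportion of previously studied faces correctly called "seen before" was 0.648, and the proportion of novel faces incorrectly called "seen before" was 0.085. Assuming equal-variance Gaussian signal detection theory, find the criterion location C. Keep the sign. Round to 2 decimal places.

Φ⁻¹(H) = Φ⁻¹(0.648) = 0.380
Φ⁻¹(FA) = Φ⁻¹(0.085) = -1.372
c = −½·[z(H) + z(FA)] = −0.5 × (0.380 + (-1.372)) = 0.496
c > 0: the observer has a conservative response bias.

C = 0.50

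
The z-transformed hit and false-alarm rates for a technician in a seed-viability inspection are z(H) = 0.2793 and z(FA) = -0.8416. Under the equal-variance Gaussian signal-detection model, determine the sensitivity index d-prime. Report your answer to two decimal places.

d' = z(H) − z(FA) = 0.2793 − (-0.8416) = 1.1209

d-prime = 1.12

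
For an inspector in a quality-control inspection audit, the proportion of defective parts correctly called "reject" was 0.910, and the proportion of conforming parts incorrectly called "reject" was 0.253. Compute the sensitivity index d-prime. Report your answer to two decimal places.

Φ⁻¹(H) = Φ⁻¹(0.910) = 1.341
Φ⁻¹(FA) = Φ⁻¹(0.253) = -0.665
d' = z(H) − z(FA) = 1.341 − (-0.665) = 2.006

d-prime = 2.01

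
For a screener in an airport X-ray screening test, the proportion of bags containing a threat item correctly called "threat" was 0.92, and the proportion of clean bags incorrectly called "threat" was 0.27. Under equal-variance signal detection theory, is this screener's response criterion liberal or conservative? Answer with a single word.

z(H) = 1.405, z(FA) = -0.613
c = −½·(z(H) + z(FA)) = -0.396
c < 0 → liberal criterion (biased toward responding “yes”).

liberal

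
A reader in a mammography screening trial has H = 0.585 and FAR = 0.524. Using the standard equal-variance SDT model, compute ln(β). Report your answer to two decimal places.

ln β = -0.02

z(H) = z(0.585) = 0.215
z(FA) = z(0.524) = 0.060
ln β = −½·[z(H)² − z(FA)²] = −0.5 × (0.046 − 0.004) = -0.021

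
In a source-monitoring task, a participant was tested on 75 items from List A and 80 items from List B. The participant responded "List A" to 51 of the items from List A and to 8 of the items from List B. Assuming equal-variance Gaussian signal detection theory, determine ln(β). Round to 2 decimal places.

H = 51/75 = 0.6800
FA = 8/80 = 0.1000
Φ⁻¹(0.6800) = 0.468, Φ⁻¹(0.1000) = -1.282
ln β = −½·[z(H)² − z(FA)²] = −0.5 × (0.219 − 1.644) = 0.7125

ln β = 0.71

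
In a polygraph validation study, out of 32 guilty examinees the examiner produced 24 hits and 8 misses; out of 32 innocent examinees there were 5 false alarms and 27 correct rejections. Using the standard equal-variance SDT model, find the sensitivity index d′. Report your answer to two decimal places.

H = 24/32 = 0.7500
FA = 5/32 = 0.1562
z(H) = z(0.7500) = 0.674
z(FA) = z(0.1562) = -1.010
d' = z(H) − z(FA) = 0.674 − (-1.010) = 1.684

d′ = 1.68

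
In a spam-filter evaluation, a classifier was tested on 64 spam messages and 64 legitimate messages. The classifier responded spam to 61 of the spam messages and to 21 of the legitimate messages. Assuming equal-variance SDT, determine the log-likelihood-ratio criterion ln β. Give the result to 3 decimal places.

H = 61/64 = 0.9531
FA = 21/64 = 0.3281
z(H) = 1.6757
z(FA) = -0.4452
ln β = −½·[z(H)² − z(FA)²] = −0.5 × (2.8080 − 0.1982) = -1.3049

ln β = -1.305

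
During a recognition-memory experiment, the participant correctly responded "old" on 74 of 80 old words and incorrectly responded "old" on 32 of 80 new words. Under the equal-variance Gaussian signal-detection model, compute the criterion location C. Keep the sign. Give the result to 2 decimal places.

C = -0.59

H = 74/80 = 0.9250
FA = 32/80 = 0.4000
z(H) = z(0.9250) = 1.4395
z(FA) = z(0.4000) = -0.2533
c = −½·[z(H) + z(FA)] = −0.5 × (1.4395 + (-0.2533)) = -0.5931
c < 0: the participant has a liberal response bias.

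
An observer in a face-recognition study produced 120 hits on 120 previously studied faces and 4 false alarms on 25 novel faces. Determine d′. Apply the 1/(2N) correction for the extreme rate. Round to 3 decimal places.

The hit rate is 120/120 = 1, so apply the 1/(2N) correction: H → 1 − 1/(2·120) = 0.99583.
z(H) = z(0.99583) = 2.6380
z(FA) = z(0.16000) = -0.9945
d' = 2.6380 − (-0.9945) = 3.6325

d′ = 3.633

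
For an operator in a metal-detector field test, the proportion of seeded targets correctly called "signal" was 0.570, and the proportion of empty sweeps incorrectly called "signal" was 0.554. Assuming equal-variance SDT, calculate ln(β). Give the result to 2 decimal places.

z(H) = 0.176
z(FA) = 0.136
ln β = −½·[z(H)² − z(FA)²] = −0.5 × (0.031 − 0.018) = -0.0065

ln β = -0.01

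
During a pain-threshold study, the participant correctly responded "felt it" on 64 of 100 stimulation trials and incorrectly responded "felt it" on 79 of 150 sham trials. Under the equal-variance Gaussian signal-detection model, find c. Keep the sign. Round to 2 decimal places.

c = -0.21

H = 64/100 = 0.6400
FA = 79/150 = 0.5267
z(H) = 0.3585
z(FA) = 0.0670
c = −½·[z(H) + z(FA)] = −0.5 × (0.3585 + 0.0670) = -0.21275
c < 0: the participant has a liberal response bias.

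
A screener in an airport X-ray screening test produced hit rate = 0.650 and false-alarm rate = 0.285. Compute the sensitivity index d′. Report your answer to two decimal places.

z(0.650) = 0.385, z(0.285) = -0.568
d' = z(H) − z(FA) = 0.385 − (-0.568) = 0.953

d′ = 0.95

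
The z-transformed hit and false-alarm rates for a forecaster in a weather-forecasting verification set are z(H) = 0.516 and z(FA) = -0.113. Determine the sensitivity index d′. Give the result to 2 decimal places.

d' = z(H) − z(FA) = 0.516 − (-0.113) = 0.629

d′ = 0.63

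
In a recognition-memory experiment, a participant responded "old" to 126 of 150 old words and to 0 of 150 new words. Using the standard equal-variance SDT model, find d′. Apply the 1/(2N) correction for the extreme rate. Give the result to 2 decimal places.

The false-alarm rate is 0/150 = 0, so apply the 1/(2N) correction: FA → 1/(2·150) = 0.00333.
z(H) = z(0.84000) = 0.994
z(FA) = z(0.00333) = -2.713
d' = 0.994 − (-2.713) = 3.707

d′ = 3.71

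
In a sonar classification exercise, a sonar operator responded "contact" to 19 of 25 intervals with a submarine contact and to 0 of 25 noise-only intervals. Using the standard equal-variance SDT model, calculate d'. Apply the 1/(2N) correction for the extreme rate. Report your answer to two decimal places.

The false-alarm rate is 0/25 = 0, so apply the 1/(2N) correction: FA → 1/(2·25) = 0.02000.
z(H) = z(0.76000) = 0.706
z(FA) = z(0.02000) = -2.054
d' = 0.706 − (-2.054) = 2.760

d' = 2.76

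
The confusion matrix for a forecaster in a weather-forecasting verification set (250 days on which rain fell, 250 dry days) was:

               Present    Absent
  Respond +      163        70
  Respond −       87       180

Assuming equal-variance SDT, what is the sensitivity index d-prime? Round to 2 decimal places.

d-prime = 0.97

H = 163/250 = 0.6520
FA = 70/250 = 0.2800
z(0.6520) = 0.391, z(0.2800) = -0.583
d' = z(H) − z(FA) = 0.391 − (-0.583) = 0.974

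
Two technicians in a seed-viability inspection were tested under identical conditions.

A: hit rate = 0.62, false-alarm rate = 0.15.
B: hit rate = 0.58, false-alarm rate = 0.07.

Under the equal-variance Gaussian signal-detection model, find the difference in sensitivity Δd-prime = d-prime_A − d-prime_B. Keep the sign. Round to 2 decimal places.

Δd-prime = -0.34

A: z(0.62) = 0.305, z(0.15) = -1.036, d' = 1.341
B: z(0.58) = 0.202, z(0.07) = -1.476, d' = 1.678
Δd' = d'_A − d'_B = 1.341 − 1.678 = -0.337
B has the higher sensitivity.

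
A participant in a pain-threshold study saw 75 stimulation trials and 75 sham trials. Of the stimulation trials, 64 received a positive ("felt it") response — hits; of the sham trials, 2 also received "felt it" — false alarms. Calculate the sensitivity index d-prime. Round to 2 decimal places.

H = 64/75 = 0.8533
FA = 2/75 = 0.0267
z(0.8533) = 1.0507, z(0.0267) = -1.9317
d' = z(H) − z(FA) = 1.0507 − (-1.9317) = 2.9824

d-prime = 2.98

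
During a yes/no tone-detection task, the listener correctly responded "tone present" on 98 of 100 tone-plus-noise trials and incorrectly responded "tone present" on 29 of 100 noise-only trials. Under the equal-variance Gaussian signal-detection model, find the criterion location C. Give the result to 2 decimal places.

C = -0.75

H = 98/100 = 0.9800
FA = 29/100 = 0.2900
z(H) = 2.054
z(FA) = -0.553
c = −½·[z(H) + z(FA)] = −0.5 × (2.054 + (-0.553)) = -0.7505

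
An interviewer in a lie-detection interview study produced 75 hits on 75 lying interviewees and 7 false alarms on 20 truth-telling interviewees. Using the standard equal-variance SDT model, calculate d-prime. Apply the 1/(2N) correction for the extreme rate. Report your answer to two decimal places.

d-prime = 2.86

The hit rate is 75/75 = 1, so apply the 1/(2N) correction: H → 1 − 1/(2·75) = 0.99333.
z(H) = z(0.99333) = 2.475
z(FA) = z(0.35000) = -0.385
d' = 2.475 − (-0.385) = 2.860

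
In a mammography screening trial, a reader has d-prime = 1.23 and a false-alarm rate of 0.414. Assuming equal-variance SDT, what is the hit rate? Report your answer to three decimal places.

hit rate = 0.844

z(false-alarm rate) = z(0.414) = -0.2173
z(H) = z(FA) + d' = -0.2173 + 1.23 = 1.0127
hit rate = Φ(1.0127) = 0.8444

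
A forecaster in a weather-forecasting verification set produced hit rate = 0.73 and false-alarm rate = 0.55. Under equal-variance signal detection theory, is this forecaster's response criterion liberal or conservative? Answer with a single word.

z(H) = 0.613, z(FA) = 0.126
c = −½·(z(H) + z(FA)) = -0.3695
c < 0 → liberal criterion (biased toward responding “yes”).

liberal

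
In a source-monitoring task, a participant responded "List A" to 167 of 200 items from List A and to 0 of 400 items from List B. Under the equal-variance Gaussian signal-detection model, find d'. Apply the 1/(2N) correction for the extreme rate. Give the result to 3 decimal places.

The false-alarm rate is 0/400 = 0, so apply the 1/(2N) correction: FA → 1/(2·400) = 0.00125.
z(H) = z(0.83500) = 0.9741
z(FA) = z(0.00125) = -3.0233
d' = 0.9741 − (-3.0233) = 3.9974

d' = 3.997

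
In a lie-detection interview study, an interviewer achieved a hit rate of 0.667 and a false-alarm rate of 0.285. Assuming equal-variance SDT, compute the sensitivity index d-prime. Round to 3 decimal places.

Φ⁻¹(H) = Φ⁻¹(0.667) = 0.4316
Φ⁻¹(FA) = Φ⁻¹(0.285) = -0.5681
d' = z(H) − z(FA) = 0.4316 − (-0.5681) = 0.9997

d-prime = 1.000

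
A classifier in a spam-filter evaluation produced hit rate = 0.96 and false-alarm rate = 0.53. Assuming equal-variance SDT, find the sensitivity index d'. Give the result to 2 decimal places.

d' = 1.68

Φ⁻¹(0.96) = 1.751, Φ⁻¹(0.53) = 0.075
d' = z(H) − z(FA) = 1.751 − 0.075 = 1.676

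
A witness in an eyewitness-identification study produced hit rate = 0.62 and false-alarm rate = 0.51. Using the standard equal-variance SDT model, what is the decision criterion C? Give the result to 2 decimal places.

z(0.62) = 0.3055, z(0.51) = 0.0251
c = −½·[z(H) + z(FA)] = −0.5 × (0.3055 + 0.0251) = -0.1653

C = -0.17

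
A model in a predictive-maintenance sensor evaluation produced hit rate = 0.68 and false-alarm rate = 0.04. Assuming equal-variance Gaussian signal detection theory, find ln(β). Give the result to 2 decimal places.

z(H) = z(0.68) = 0.468
z(FA) = z(0.04) = -1.751
ln β = −½·[z(H)² − z(FA)²] = −0.5 × (0.219 − 3.066) = 1.4235

ln β = 1.42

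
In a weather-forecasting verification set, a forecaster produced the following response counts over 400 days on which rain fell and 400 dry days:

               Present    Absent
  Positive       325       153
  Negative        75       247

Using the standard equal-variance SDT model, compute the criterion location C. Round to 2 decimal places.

C = -0.29

H = 325/400 = 0.8125
FA = 153/400 = 0.3825
Φ⁻¹(H) = Φ⁻¹(0.8125) = 0.8871
Φ⁻¹(FA) = Φ⁻¹(0.3825) = -0.2989
c = −½·[z(H) + z(FA)] = −0.5 × (0.8871 + (-0.2989)) = -0.2941
c < 0: the forecaster has a liberal response bias.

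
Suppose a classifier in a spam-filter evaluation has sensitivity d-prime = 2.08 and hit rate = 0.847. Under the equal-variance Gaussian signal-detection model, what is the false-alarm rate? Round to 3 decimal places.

z(hit rate) = z(0.847) = 1.0237
z(FA) = z(H) − d' = 1.0237 − 2.08 = -1.0563
false-alarm rate = Φ(-1.0563) = 0.1454

false-alarm rate = 0.145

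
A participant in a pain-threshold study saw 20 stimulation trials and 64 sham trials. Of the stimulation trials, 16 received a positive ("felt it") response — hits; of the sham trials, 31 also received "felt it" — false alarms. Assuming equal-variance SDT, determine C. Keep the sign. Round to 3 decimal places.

C = -0.401

H = 16/20 = 0.8000
FA = 31/64 = 0.4844
z(H) = 0.8416
z(FA) = -0.0391
c = −½·[z(H) + z(FA)] = −0.5 × (0.8416 + (-0.0391)) = -0.40125
c < 0: the participant has a liberal response bias.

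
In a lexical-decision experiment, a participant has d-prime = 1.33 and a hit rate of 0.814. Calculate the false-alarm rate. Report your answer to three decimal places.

false-alarm rate = 0.331

z(hit rate) = z(0.814) = 0.8927
z(FA) = z(H) − d' = 0.8927 − 1.33 = -0.4373
false-alarm rate = Φ(-0.4373) = 0.3309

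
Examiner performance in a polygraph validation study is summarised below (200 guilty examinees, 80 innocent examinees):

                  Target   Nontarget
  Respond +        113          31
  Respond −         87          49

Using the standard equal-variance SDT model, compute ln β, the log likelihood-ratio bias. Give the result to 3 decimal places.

ln β = 0.027

H = 113/200 = 0.5650
FA = 31/80 = 0.3875
z(H) = 0.1637
z(FA) = -0.2858
ln β = −½·[z(H)² − z(FA)²] = −0.5 × (0.0268 − 0.0817) = 0.02745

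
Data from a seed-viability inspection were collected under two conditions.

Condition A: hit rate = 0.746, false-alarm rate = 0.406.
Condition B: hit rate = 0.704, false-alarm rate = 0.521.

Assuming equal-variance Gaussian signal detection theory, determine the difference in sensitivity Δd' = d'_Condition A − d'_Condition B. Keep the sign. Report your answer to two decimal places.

Condition A: z(0.746) = 0.662, z(0.406) = -0.238, d' = 0.900
Condition B: z(0.704) = 0.536, z(0.521) = 0.053, d' = 0.483
Δd' = d'_Condition A − d'_Condition B = 0.900 − 0.483 = 0.417
Condition A has the higher sensitivity.

Δd' = 0.42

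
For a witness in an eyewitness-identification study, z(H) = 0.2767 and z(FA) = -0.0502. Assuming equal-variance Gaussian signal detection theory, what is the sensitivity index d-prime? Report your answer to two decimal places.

d-prime = 0.33

d' = z(H) − z(FA) = 0.2767 − (-0.0502) = 0.3269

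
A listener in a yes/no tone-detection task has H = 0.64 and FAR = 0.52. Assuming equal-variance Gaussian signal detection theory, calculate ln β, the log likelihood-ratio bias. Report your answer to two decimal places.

ln β = -0.06

z(H) = 0.358
z(FA) = 0.050
ln β = −½·[z(H)² − z(FA)²] = −0.5 × (0.128 − 0.003) = -0.0625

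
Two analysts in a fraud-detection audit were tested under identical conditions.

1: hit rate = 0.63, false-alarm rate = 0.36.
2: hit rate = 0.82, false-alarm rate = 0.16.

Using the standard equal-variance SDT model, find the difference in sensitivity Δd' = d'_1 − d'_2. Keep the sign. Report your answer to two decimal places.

1: z(0.63) = 0.332, z(0.36) = -0.358, d' = 0.690
2: z(0.82) = 0.915, z(0.16) = -0.994, d' = 1.909
Δd' = d'_1 − d'_2 = 0.690 − 1.909 = -1.219
2 has the higher sensitivity.

Δd' = -1.22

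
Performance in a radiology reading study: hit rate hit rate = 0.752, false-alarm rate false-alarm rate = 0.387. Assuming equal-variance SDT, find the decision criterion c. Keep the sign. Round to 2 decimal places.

Φ⁻¹(H) = Φ⁻¹(0.752) = 0.6808
Φ⁻¹(FA) = Φ⁻¹(0.387) = -0.2871
c = −½·[z(H) + z(FA)] = −0.5 × (0.6808 + (-0.2871)) = -0.19685

c = -0.20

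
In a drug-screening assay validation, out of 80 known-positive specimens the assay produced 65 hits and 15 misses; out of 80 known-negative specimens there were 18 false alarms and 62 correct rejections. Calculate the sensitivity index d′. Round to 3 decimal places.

d′ = 1.643

H = 65/80 = 0.8125
FA = 18/80 = 0.2250
z(H) = z(0.8125) = 0.8871
z(FA) = z(0.2250) = -0.7554
d' = z(H) − z(FA) = 0.8871 − (-0.7554) = 1.6425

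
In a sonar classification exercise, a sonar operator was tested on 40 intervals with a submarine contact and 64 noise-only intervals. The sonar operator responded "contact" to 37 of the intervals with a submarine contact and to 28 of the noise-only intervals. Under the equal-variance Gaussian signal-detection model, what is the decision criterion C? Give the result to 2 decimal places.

H = 37/40 = 0.9250
FA = 28/64 = 0.4375
z(H) = 1.440
z(FA) = -0.157
c = −½·[z(H) + z(FA)] = −0.5 × (1.440 + (-0.157)) = -0.6415

C = -0.64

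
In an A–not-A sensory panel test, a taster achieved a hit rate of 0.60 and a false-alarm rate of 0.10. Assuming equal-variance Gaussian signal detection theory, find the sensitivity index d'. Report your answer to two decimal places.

Φ⁻¹(0.60) = 0.2533, Φ⁻¹(0.10) = -1.2816
d' = z(H) − z(FA) = 0.2533 − (-1.2816) = 1.5349

d' = 1.53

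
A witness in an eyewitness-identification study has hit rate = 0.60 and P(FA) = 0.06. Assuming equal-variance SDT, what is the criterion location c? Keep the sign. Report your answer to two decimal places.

z(H) = 0.253
z(FA) = -1.555
c = −½·[z(H) + z(FA)] = −0.5 × (0.253 + (-1.555)) = 0.651

c = 0.65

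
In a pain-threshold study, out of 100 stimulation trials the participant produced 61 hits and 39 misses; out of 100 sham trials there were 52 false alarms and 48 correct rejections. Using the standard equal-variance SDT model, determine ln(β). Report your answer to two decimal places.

ln β = -0.04

H = 61/100 = 0.6100
FA = 52/100 = 0.5200
z(0.6100) = 0.279, z(0.5200) = 0.050
ln β = −½·[z(H)² − z(FA)²] = −0.5 × (0.078 − 0.003) = -0.0375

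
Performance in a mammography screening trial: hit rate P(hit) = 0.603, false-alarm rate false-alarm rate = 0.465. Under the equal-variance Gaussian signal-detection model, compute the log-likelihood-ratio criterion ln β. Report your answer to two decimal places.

ln β = -0.03

z(0.603) = 0.261, z(0.465) = -0.088
ln β = −½·[z(H)² − z(FA)²] = −0.5 × (0.068 − 0.008) = -0.030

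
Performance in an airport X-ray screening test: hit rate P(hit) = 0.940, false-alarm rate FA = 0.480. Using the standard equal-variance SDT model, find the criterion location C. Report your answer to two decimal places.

C = -0.75

z(H) = z(0.940) = 1.555
z(FA) = z(0.480) = -0.050
c = −½·[z(H) + z(FA)] = −0.5 × (1.555 + (-0.050)) = -0.7525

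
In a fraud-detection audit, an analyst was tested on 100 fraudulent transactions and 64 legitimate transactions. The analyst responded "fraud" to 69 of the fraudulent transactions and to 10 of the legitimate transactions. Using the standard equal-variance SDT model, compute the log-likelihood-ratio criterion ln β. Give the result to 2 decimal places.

ln β = 0.39

H = 69/100 = 0.6900
FA = 10/64 = 0.1562
z(H) = z(0.6900) = 0.496
z(FA) = z(0.1562) = -1.010
ln β = −½·[z(H)² − z(FA)²] = −0.5 × (0.246 − 1.020) = 0.387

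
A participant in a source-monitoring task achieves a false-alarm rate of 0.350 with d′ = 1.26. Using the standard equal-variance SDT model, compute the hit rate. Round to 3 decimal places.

z(false-alarm rate) = z(0.350) = -0.3853
z(H) = z(FA) + d' = -0.3853 + 1.26 = 0.8747
hit rate = Φ(0.8747) = 0.8091

hit rate = 0.809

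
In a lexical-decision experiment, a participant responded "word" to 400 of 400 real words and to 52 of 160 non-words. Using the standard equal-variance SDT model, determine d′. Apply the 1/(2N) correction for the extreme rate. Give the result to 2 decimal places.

The hit rate is 400/400 = 1, so apply the 1/(2N) correction: H → 1 − 1/(2·400) = 0.99875.
z(H) = z(0.99875) = 3.023
z(FA) = z(0.32500) = -0.454
d' = 3.023 − (-0.454) = 3.477

d′ = 3.48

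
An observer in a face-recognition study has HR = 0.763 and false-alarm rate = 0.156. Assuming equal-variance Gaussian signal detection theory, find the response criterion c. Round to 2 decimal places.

c = 0.15

Φ⁻¹(H) = Φ⁻¹(0.763) = 0.716
Φ⁻¹(FA) = Φ⁻¹(0.156) = -1.011
c = −½·[z(H) + z(FA)] = −0.5 × (0.716 + (-1.011)) = 0.1475
c > 0: the observer has a conservative response bias.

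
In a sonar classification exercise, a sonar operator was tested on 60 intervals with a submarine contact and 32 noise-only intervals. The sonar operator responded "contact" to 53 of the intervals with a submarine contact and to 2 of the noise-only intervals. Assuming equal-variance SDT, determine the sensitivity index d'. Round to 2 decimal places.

d' = 2.73

H = 53/60 = 0.8833
FA = 2/32 = 0.0625
Φ⁻¹(H) = Φ⁻¹(0.8833) = 1.192
Φ⁻¹(FA) = Φ⁻¹(0.0625) = -1.534
d' = z(H) − z(FA) = 1.192 − (-1.534) = 2.726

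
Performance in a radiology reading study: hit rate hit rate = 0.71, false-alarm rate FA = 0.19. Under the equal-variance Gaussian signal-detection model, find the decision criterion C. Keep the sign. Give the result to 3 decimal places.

C = 0.162

z(0.71) = 0.5534, z(0.19) = -0.8779
c = −½·[z(H) + z(FA)] = −0.5 × (0.5534 + (-0.8779)) = 0.16225
c > 0: the radiologist has a conservative response bias.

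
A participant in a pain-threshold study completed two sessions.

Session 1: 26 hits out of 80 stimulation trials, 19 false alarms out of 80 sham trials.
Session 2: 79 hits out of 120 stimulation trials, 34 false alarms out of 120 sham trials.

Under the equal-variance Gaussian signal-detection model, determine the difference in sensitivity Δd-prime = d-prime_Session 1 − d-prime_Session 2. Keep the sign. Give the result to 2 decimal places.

Δd-prime = -0.72

Session 1: z(0.3250) = -0.454, z(0.2375) = -0.714, d' = 0.260
Session 2: z(0.6583) = 0.408, z(0.2833) = -0.573, d' = 0.981
Δd' = d'_Session 1 − d'_Session 2 = 0.260 − 0.981 = -0.721
Session 2 has the higher sensitivity.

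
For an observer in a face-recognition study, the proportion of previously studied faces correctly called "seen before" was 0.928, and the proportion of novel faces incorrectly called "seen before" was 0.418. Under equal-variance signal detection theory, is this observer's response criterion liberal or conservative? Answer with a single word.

liberal

z(H) = 1.461, z(FA) = -0.207
c = −½·(z(H) + z(FA)) = -0.627
c < 0 → liberal criterion (biased toward responding “yes”).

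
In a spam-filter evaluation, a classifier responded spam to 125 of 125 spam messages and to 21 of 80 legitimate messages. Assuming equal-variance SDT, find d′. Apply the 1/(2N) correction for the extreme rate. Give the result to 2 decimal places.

The hit rate is 125/125 = 1, so apply the 1/(2N) correction: H → 1 − 1/(2·125) = 0.99600.
z(H) = z(0.99600) = 2.652
z(FA) = z(0.26250) = -0.636
d' = 2.652 − (-0.636) = 3.288

d′ = 3.29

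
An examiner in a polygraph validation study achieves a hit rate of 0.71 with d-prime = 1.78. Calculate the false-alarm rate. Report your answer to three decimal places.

z(hit rate) = z(0.71) = 0.5534
z(FA) = z(H) − d' = 0.5534 − 1.78 = -1.2266
false-alarm rate = Φ(-1.2266) = 0.1100

false-alarm rate = 0.110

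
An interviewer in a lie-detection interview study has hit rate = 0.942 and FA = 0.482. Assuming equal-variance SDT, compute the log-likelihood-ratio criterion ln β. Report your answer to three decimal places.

z(H) = z(0.942) = 1.5718
z(FA) = z(0.482) = -0.0451
ln β = −½·[z(H)² − z(FA)²] = −0.5 × (2.4706 − 0.0020) = -1.2343

ln β = -1.234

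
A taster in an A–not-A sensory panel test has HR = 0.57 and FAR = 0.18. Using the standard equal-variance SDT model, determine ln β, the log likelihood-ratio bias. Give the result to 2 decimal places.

ln β = 0.40

z(H) = z(0.57) = 0.176
z(FA) = z(0.18) = -0.915
ln β = −½·[z(H)² − z(FA)²] = −0.5 × (0.031 − 0.837) = 0.403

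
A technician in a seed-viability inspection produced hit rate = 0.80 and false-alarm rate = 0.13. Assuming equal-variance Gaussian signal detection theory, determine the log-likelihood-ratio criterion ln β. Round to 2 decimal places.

Φ⁻¹(H) = Φ⁻¹(0.80) = 0.842
Φ⁻¹(FA) = Φ⁻¹(0.13) = -1.126
ln β = −½·[z(H)² − z(FA)²] = −0.5 × (0.709 − 1.268) = 0.2795

ln β = 0.28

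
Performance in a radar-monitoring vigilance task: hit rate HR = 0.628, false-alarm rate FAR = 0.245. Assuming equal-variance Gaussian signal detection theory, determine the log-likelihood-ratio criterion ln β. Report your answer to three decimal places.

z(0.628) = 0.3266, z(0.245) = -0.6903
ln β = −½·[z(H)² − z(FA)²] = −0.5 × (0.1067 − 0.4765) = 0.1849

ln β = 0.185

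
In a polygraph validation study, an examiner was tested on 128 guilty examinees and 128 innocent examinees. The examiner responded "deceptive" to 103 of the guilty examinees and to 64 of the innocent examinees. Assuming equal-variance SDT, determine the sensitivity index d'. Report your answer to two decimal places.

H = 103/128 = 0.8047
FA = 64/128 = 0.5000
Φ⁻¹(H) = Φ⁻¹(0.8047) = 0.8585
Φ⁻¹(FA) = Φ⁻¹(0.5000) = 0.0000
d' = z(H) − z(FA) = 0.8585 − 0.0000 = 0.8585

d' = 0.86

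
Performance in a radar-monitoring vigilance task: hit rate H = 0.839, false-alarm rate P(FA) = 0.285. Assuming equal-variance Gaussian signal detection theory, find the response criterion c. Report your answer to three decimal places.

z(H) = 0.9904
z(FA) = -0.5681
c = −½·[z(H) + z(FA)] = −0.5 × (0.9904 + (-0.5681)) = -0.21115
c < 0: the operator has a liberal response bias.

c = -0.211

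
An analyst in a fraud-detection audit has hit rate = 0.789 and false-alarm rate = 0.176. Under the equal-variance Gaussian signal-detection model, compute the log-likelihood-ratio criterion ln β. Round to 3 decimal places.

ln β = 0.111

z(H) = z(0.789) = 0.8030
z(FA) = z(0.176) = -0.9307
ln β = −½·[z(H)² − z(FA)²] = −0.5 × (0.6448 − 0.8662) = 0.1107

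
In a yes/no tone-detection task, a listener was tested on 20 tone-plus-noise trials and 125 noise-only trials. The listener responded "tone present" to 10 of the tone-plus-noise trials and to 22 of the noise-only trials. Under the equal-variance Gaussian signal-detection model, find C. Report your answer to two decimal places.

C = 0.47

H = 10/20 = 0.5000
FA = 22/125 = 0.1760
z(0.5000) = 0.0000, z(0.1760) = -0.9307
c = −½·[z(H) + z(FA)] = −0.5 × (0.0000 + (-0.9307)) = 0.46535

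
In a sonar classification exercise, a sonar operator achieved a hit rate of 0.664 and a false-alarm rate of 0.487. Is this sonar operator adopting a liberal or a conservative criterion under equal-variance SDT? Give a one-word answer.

liberal

z(H) = 0.423, z(FA) = -0.033
c = −½·(z(H) + z(FA)) = -0.195
c < 0 → liberal criterion (biased toward responding “yes”).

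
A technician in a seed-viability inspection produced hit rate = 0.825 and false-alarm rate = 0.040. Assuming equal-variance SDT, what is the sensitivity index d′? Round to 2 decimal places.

d′ = 2.69

Φ⁻¹(H) = Φ⁻¹(0.825) = 0.935
Φ⁻¹(FA) = Φ⁻¹(0.040) = -1.751
d' = z(H) − z(FA) = 0.935 − (-1.751) = 2.686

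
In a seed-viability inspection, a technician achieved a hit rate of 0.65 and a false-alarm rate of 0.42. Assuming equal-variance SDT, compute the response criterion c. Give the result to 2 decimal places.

z(H) = 0.385
z(FA) = -0.202
c = −½·[z(H) + z(FA)] = −0.5 × (0.385 + (-0.202)) = -0.0915
c < 0: the technician has a liberal response bias.

c = -0.09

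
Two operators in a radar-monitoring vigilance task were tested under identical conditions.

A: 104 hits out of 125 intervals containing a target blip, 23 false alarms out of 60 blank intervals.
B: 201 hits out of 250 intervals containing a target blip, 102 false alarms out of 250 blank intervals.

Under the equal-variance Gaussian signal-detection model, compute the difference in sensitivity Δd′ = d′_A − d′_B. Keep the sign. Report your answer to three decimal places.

A: z(0.8320) = 0.9621, z(0.3833) = -0.2968, d' = 1.2589
B: z(0.8040) = 0.8560, z(0.4080) = -0.2327, d' = 1.0887
Δd' = d'_A − d'_B = 1.2589 − 1.0887 = 0.1702
A has the higher sensitivity.

Δd′ = 0.170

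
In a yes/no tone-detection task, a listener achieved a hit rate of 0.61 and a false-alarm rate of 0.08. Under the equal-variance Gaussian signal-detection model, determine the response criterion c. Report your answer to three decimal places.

z(H) = 0.2793
z(FA) = -1.4051
c = −½·[z(H) + z(FA)] = −0.5 × (0.2793 + (-1.4051)) = 0.5629

c = 0.563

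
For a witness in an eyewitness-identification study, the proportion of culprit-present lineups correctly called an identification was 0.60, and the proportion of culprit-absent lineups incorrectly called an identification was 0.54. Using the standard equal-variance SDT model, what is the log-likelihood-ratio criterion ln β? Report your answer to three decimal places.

Φ⁻¹(0.60) = 0.2533, Φ⁻¹(0.54) = 0.1004
ln β = −½·[z(H)² − z(FA)²] = −0.5 × (0.0642 − 0.0101) = -0.02705

ln β = -0.027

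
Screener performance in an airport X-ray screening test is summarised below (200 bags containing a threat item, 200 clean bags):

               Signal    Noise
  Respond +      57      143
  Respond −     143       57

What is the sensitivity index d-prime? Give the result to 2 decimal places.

H = 57/200 = 0.2850
FA = 143/200 = 0.7150
z(0.2850) = -0.5681, z(0.7150) = 0.5681
d' = z(H) − z(FA) = -0.5681 − 0.5681 = -1.1362

d-prime = -1.14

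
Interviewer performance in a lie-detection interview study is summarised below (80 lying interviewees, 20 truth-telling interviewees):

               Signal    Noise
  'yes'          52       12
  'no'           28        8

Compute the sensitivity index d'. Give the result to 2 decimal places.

H = 52/80 = 0.6500
FA = 12/20 = 0.6000
Φ⁻¹(H) = Φ⁻¹(0.6500) = 0.385
Φ⁻¹(FA) = Φ⁻¹(0.6000) = 0.253
d' = z(H) − z(FA) = 0.385 − 0.253 = 0.132

d' = 0.13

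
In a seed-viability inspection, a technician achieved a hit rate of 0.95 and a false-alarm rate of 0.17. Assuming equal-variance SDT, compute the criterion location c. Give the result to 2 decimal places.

z(0.95) = 1.6449, z(0.17) = -0.9542
c = −½·[z(H) + z(FA)] = −0.5 × (1.6449 + (-0.9542)) = -0.34535

c = -0.35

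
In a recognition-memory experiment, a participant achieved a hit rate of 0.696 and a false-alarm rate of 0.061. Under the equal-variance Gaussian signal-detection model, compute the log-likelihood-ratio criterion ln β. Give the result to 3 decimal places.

Φ⁻¹(H) = 0.5129
Φ⁻¹(FA) = -1.5464
ln β = −½·[z(H)² − z(FA)²] = −0.5 × (0.2631 − 2.3914) = 1.06415

ln β = 1.064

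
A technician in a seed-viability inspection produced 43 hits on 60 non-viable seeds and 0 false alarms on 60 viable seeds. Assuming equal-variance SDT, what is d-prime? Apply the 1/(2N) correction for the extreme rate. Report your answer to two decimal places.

The false-alarm rate is 0/60 = 0, so apply the 1/(2N) correction: FA → 1/(2·60) = 0.00833.
z(H) = z(0.71667) = 0.573
z(FA) = z(0.00833) = -2.394
d' = 0.573 − (-2.394) = 2.967

d-prime = 2.97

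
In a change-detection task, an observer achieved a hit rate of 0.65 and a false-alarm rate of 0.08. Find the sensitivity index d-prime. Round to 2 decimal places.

Φ⁻¹(H) = Φ⁻¹(0.65) = 0.385
Φ⁻¹(FA) = Φ⁻¹(0.08) = -1.405
d' = z(H) − z(FA) = 0.385 − (-1.405) = 1.790

d-prime = 1.79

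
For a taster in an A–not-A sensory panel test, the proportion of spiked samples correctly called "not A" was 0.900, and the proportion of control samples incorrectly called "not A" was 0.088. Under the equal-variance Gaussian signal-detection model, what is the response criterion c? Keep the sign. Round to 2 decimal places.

c = 0.04

z(0.900) = 1.282, z(0.088) = -1.353
c = −½·[z(H) + z(FA)] = −0.5 × (1.282 + (-1.353)) = 0.0355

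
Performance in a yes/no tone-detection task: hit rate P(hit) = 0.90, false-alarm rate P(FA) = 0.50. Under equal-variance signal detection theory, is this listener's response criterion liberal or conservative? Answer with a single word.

liberal

z(H) = 1.282, z(FA) = 0.000
c = −½·(z(H) + z(FA)) = -0.641
c < 0 → liberal criterion (biased toward responding “yes”).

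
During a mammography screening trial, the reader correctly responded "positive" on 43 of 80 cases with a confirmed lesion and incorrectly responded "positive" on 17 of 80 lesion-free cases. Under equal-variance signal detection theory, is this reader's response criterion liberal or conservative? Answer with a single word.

z(H) = 0.094, z(FA) = -0.798
c = −½·(z(H) + z(FA)) = 0.352
c > 0 → conservative criterion (biased toward responding “no”).

conservative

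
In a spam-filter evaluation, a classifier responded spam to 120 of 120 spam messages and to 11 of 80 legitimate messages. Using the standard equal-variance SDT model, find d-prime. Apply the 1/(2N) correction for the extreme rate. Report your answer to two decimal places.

The hit rate is 120/120 = 1, so apply the 1/(2N) correction: H → 1 − 1/(2·120) = 0.99583.
z(H) = z(0.99583) = 2.638
z(FA) = z(0.13750) = -1.092
d' = 2.638 − (-1.092) = 3.730

d-prime = 3.73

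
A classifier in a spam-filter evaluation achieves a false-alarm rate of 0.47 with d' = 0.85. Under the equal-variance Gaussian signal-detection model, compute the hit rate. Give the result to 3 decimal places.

z(false-alarm rate) = z(0.47) = -0.0753
z(H) = z(FA) + d' = -0.0753 + 0.85 = 0.7747
hit rate = Φ(0.7747) = 0.7807

hit rate = 0.781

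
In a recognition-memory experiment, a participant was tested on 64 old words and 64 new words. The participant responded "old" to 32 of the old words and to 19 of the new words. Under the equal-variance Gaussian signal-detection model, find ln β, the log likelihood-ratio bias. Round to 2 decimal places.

ln β = 0.14

H = 32/64 = 0.5000
FA = 19/64 = 0.2969
z(0.5000) = 0.000, z(0.2969) = -0.533
ln β = −½·[z(H)² − z(FA)²] = −0.5 × (0.000 − 0.284) = 0.142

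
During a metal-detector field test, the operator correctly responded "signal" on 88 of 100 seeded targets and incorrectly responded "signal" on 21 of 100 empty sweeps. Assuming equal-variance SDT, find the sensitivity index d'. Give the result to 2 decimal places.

d' = 1.98

H = 88/100 = 0.8800
FA = 21/100 = 0.2100
z(0.8800) = 1.1750, z(0.2100) = -0.8064
d' = z(H) − z(FA) = 1.1750 − (-0.8064) = 1.9814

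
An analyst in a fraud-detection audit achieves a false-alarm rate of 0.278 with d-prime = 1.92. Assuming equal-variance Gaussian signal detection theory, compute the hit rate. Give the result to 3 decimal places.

hit rate = 0.908

z(false-alarm rate) = z(0.278) = -0.5888
z(H) = z(FA) + d' = -0.5888 + 1.92 = 1.3312
hit rate = Φ(1.3312) = 0.9084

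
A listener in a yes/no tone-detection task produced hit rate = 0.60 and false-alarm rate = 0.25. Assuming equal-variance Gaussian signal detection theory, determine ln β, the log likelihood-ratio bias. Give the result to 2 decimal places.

ln β = 0.20

z(0.60) = 0.253, z(0.25) = -0.674
ln β = −½·[z(H)² − z(FA)²] = −0.5 × (0.064 − 0.454) = 0.195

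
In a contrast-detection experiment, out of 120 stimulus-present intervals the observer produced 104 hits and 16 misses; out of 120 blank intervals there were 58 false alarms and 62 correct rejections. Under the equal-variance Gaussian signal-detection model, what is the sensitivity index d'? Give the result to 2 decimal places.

d' = 1.15

H = 104/120 = 0.8667
FA = 58/120 = 0.4833
z(H) = z(0.8667) = 1.1109
z(FA) = z(0.4833) = -0.0419
d' = z(H) − z(FA) = 1.1109 − (-0.0419) = 1.1528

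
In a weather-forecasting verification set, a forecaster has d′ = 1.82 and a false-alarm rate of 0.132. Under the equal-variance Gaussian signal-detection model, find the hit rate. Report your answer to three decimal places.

hit rate = 0.759

z(false-alarm rate) = z(0.132) = -1.1170
z(H) = z(FA) + d' = -1.1170 + 1.82 = 0.7030
hit rate = Φ(0.7030) = 0.7590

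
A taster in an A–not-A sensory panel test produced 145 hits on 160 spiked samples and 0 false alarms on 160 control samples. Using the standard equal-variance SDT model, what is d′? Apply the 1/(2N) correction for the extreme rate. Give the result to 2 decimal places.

The false-alarm rate is 0/160 = 0, so apply the 1/(2N) correction: FA → 1/(2·160) = 0.00313.
z(H) = z(0.90625) = 1.318
z(FA) = z(0.00313) = -2.734
d' = 1.318 − (-2.734) = 4.052

d′ = 4.05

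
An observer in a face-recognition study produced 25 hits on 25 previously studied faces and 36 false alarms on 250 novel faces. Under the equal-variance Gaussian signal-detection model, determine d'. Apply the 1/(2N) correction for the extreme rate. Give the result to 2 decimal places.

d' = 3.12

The hit rate is 25/25 = 1, so apply the 1/(2N) correction: H → 1 − 1/(2·25) = 0.98000.
z(H) = z(0.98000) = 2.054
z(FA) = z(0.14400) = -1.063
d' = 2.054 − (-1.063) = 3.117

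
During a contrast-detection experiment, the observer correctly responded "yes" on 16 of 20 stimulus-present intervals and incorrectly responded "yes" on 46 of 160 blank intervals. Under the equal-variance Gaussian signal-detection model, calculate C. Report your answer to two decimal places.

H = 16/20 = 0.8000
FA = 46/160 = 0.2875
Φ⁻¹(0.8000) = 0.8416, Φ⁻¹(0.2875) = -0.5607
c = −½·[z(H) + z(FA)] = −0.5 × (0.8416 + (-0.5607)) = -0.14045

C = -0.14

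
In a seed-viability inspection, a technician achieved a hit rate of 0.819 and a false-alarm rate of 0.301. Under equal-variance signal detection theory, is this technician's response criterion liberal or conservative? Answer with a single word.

z(H) = 0.912, z(FA) = -0.522
c = −½·(z(H) + z(FA)) = -0.195
c < 0 → liberal criterion (biased toward responding “yes”).

liberal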